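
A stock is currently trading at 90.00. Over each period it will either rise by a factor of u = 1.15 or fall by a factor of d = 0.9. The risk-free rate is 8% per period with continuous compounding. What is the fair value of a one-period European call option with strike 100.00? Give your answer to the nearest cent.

Risk-neutral probability p = (e^0.08 − 0.9)/(1.15 − 0.9) = 0.1833/0.2500 = 0.7331
Terminal stock prices: S_u = 103.5, S_d = 81
Terminal payoffs (S − K): max(3.5, 0) = 3.5, max(-19, 0) = 0
Node 0 (S = 90): V_0 = e^(−0.08)·[0.7331·3.5000 + 0.2669·0.0000] = 2.3687

2.37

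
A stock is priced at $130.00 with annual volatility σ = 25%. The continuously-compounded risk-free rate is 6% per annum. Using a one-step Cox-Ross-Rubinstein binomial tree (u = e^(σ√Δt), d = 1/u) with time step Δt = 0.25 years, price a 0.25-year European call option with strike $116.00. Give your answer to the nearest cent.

CRR parameters: u = e^(σ√Δt) = e^(0.25·√0.25) = 1.1331, d = 1/u = 0.8825
Per-period rate: rΔt = 0.06·0.25 = 0.015, so R = e^0.015 = 1.0151
Risk-neutral probability p = (e^0.015 − 0.8825)/(1.1331 − 0.8825) = 0.1326/0.2507 = 0.5291
Terminal stock prices: S_u = 147.3, S_d = 114.7
Terminal payoffs (S − K): max(31.31, 0) = 31.31, max(-1.275, 0) = 0
Node 0 (S = 130): V_0 = e^(−0.015)·[0.5291·31.3093 + 0.4709·0.0000] = 16.3187

$16.32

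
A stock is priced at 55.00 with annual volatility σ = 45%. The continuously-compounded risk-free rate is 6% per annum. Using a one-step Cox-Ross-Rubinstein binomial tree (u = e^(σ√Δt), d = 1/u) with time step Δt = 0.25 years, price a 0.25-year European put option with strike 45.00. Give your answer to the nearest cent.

0.56

CRR parameters: u = e^(σ√Δt) = e^(0.45·√0.25) = 1.2523, d = 1/u = 0.7985
Per-period rate: rΔt = 0.06·0.25 = 0.015, so R = e^0.015 = 1.0151
Risk-neutral probability p = (e^0.015 − 0.7985)/(1.2523 − 0.7985) = 0.2166/0.4538 = 0.4773
Terminal stock prices: S_u = 68.88, S_d = 43.92
Terminal payoffs (K − S): max(-23.88, 0) = 0, max(1.082, 0) = 1.082
Node 0 (S = 55): V_0 = e^(−0.015)·[0.4773·0.0000 + 0.5227·1.0816] = 0.5570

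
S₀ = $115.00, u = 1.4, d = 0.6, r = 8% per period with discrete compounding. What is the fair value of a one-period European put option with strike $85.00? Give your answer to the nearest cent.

Risk-neutral probability p = (1 + 0.08 − 0.6)/(1.4 − 0.6) = 0.4800/0.8000 = 0.6000
Terminal stock prices: S_u = 161, S_d = 69
Terminal payoffs (K − S): max(-76, 0) = 0, max(16, 0) = 16
Node 0 (S = 115): V_0 = 1/1.08·[0.6000·0.0000 + 0.4000·16.0000] = 5.9259

$5.93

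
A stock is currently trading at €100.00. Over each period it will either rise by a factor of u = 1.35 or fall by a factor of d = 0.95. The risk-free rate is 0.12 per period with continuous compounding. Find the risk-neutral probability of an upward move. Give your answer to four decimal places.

p = 0.4437

Risk-neutral probability p = (e^0.12 − 0.95)/(1.35 − 0.95) = 0.1775/0.4000 = 0.4437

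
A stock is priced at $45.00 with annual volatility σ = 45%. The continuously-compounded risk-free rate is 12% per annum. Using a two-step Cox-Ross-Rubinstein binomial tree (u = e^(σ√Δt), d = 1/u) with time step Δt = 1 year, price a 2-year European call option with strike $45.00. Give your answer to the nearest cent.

$14.31

CRR parameters: u = e^(σ√Δt) = e^(0.45·√1) = 1.5683, d = 1/u = 0.6376
Per-period rate: rΔt = 0.12·1 = 0.12, so R = e^0.12 = 1.1275
Risk-neutral probability p = (e^0.12 − 0.6376)/(1.5683 − 0.6376) = 0.4899/0.9307 = 0.5264
Terminal stock prices: S_uu = 110.7, S_ud = 45, S_dd = 18.3
Terminal payoffs (S − K): max(65.68, 0) = 65.68, max(0, 0) = 0, max(-26.7, 0) = 0
Node u (S = 70.57): V_u = e^(−0.12)·[0.5264·65.6821 + 0.4736·0.0000] = 30.6626
Node d (S = 28.69): V_d = e^(−0.12)·[0.5264·0.0000 + 0.4736·0.0000] = 0.0000
Node 0 (S = 45): V_0 = e^(−0.12)·[0.5264·30.6626 + 0.4736·0.0000] = 14.3143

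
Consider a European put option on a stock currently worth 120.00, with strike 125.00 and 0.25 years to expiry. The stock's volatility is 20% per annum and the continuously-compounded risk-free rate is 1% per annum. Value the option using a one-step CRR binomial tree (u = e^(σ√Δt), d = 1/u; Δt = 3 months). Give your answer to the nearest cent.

CRR parameters: u = e^(σ√Δt) = e^(0.2·√0.25) = 1.1052, d = 1/u = 0.9048
Per-period rate: rΔt = 0.01·0.25 = 0.0025, so R = e^0.0025 = 1.0025
Risk-neutral probability p = (e^0.0025 − 0.9048)/(1.1052 − 0.9048) = 0.0977/0.2003 = 0.4875
Terminal stock prices: S_u = 132.6, S_d = 108.6
Terminal payoffs (K − S): max(-7.621, 0) = 0, max(16.42, 0) = 16.42
Node 0 (S = 120): V_0 = e^(−0.0025)·[0.4875·0.0000 + 0.5125·16.4195] = 8.3937

8.39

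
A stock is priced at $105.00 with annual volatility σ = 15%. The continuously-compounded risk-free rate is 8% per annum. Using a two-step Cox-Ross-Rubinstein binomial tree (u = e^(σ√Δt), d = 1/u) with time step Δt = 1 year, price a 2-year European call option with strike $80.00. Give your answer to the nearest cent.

CRR parameters: u = e^(σ√Δt) = e^(0.15·√1) = 1.1618, d = 1/u = 0.8607
Per-period rate: rΔt = 0.08·1 = 0.08, so R = e^0.08 = 1.0833
Risk-neutral probability p = (e^0.08 − 0.8607)/(1.1618 − 0.8607) = 0.2226/0.3011 = 0.7392
Terminal stock prices: S_uu = 141.7, S_ud = 105, S_dd = 77.79
Terminal payoffs (S − K): max(61.74, 0) = 61.74, max(25, 0) = 25, max(-2.214, 0) = 0
Node u (S = 122): V_u = e^(−0.08)·[0.7392·61.7352 + 0.2608·25.0000] = 48.1433
Node d (S = 90.37): V_d = e^(−0.08)·[0.7392·25.0000 + 0.2608·0.0000] = 17.0582
Node 0 (S = 105): V_0 = e^(−0.08)·[0.7392·48.1433 + 0.2608·17.0582] = 36.9569

$36.96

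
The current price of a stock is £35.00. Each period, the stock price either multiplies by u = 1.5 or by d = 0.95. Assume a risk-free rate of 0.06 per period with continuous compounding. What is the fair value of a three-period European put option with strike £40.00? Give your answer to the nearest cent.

£4.22

Risk-neutral probability p = (e^0.06 − 0.95)/(1.5 − 0.95) = 0.1118/0.5500 = 0.2033
Terminal stock prices: S_uuu = 118.1, S_uud = 74.81, S_udd = 47.38, S_ddd = 30.01
Terminal payoffs (K − S): max(-78.12, 0) = 0, max(-34.81, 0) = 0, max(-7.381, 0) = 0, max(9.992, 0) = 9.992
Node uu (S = 78.75): V_uu = e^(−0.06)·[0.2033·0.0000 + 0.7967·0.0000] = 0.0000
Node ud (S = 49.88): V_ud = e^(−0.06)·[0.2033·0.0000 + 0.7967·0.0000] = 0.0000
Node dd (S = 31.59): V_dd = e^(−0.06)·[0.2033·0.0000 + 0.7967·9.9919] = 7.4966
Node u (S = 52.5): V_u = e^(−0.06)·[0.2033·0.0000 + 0.7967·0.0000] = 0.0000
Node d (S = 33.25): V_d = e^(−0.06)·[0.2033·0.0000 + 0.7967·7.4966] = 5.6244
Node 0 (S = 35): V_0 = e^(−0.06)·[0.2033·0.0000 + 0.7967·5.6244] = 4.2198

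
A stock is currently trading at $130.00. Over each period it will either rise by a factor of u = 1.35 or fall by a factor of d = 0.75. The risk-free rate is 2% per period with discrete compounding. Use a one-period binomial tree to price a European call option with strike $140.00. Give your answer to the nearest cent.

Risk-neutral probability p = (1 + 0.02 − 0.75)/(1.35 − 0.75) = 0.2700/0.6000 = 0.4500
Terminal stock prices: S_u = 175.5, S_d = 97.5
Terminal payoffs (S − K): max(35.5, 0) = 35.5, max(-42.5, 0) = 0
Node 0 (S = 130): V_0 = 1/1.02·[0.4500·35.5000 + 0.5500·0.0000] = 15.6618

$15.66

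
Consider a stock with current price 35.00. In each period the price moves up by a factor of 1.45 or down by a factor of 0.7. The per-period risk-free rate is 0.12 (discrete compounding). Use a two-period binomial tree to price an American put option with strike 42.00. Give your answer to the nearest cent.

8.15

Risk-neutral probability p = (1 + 0.12 − 0.7)/(1.45 − 0.7) = 0.4200/0.7500 = 0.5600
Terminal stock prices: S_uu = 73.59, S_ud = 35.52, S_dd = 17.15
Terminal payoffs (K − S): max(-31.59, 0) = 0, max(6.475, 0) = 6.475, max(24.85, 0) = 24.85
Node u (S = 50.75): continuation = 1/1.12·[0.5600·0.0000 + 0.4400·6.4750] = 2.5437; exercise value = 0.0000 ≤ continuation, so V_u = 2.5437
Node d (S = 24.5): continuation = 1/1.12·[0.5600·6.4750 + 0.4400·24.8500] = 13.0000; exercise value = 17.5000 > continuation, so V_d = 17.5000 (exercise)
Node 0 (S = 35): continuation = 1/1.12·[0.5600·2.5437 + 0.4400·17.5000] = 8.1469; exercise value = 7.0000 ≤ continuation, so V_0 = 8.1469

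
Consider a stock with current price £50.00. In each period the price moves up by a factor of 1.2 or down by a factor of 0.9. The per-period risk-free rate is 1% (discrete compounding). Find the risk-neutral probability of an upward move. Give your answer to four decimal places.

p = 0.3667

Risk-neutral probability p = (1 + 0.01 − 0.9)/(1.2 − 0.9) = 0.1100/0.3000 = 0.3667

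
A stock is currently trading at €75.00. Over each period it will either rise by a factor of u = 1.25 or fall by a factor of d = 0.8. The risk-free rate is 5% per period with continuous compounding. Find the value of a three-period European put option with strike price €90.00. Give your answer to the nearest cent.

Risk-neutral probability p = (e^0.05 − 0.8)/(1.25 − 0.8) = 0.2513/0.4500 = 0.5584
Terminal stock prices: S_uuu = 146.5, S_uud = 93.75, S_udd = 60, S_ddd = 38.4
Terminal payoffs (K − S): max(-56.48, 0) = 0, max(-3.75, 0) = 0, max(30, 0) = 30, max(51.6, 0) = 51.6
Node uu (S = 117.2): V_uu = e^(−0.05)·[0.5584·0.0000 + 0.4416·0.0000] = 0.0000
Node ud (S = 75): V_ud = e^(−0.05)·[0.5584·0.0000 + 0.4416·30.0000] = 12.6025
Node dd (S = 48): V_dd = e^(−0.05)·[0.5584·30.0000 + 0.4416·51.6000] = 37.6106
Node u (S = 93.75): V_u = e^(−0.05)·[0.5584·0.0000 + 0.4416·12.6025] = 5.2941
Node d (S = 60): V_d = e^(−0.05)·[0.5584·12.6025 + 0.4416·37.6106] = 22.4933
Node 0 (S = 75): V_0 = e^(−0.05)·[0.5584·5.2941 + 0.4416·22.4933] = 12.2610

€12.26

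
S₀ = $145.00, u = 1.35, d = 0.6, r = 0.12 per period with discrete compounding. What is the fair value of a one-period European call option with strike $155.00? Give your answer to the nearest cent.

Risk-neutral probability p = (1 + 0.12 − 0.6)/(1.35 − 0.6) = 0.5200/0.7500 = 0.6933
Terminal stock prices: S_u = 195.8, S_d = 87
Terminal payoffs (S − K): max(40.75, 0) = 40.75, max(-68, 0) = 0
Node 0 (S = 145): V_0 = 1/1.12·[0.6933·40.7500 + 0.3067·0.0000] = 25.2262

$25.23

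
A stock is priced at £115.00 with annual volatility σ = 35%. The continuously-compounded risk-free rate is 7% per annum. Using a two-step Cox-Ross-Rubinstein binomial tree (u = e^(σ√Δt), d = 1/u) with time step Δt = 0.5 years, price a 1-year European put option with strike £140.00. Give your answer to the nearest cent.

£27.32

CRR parameters: u = e^(σ√Δt) = e^(0.35·√0.5) = 1.2808, d = 1/u = 0.7808
Per-period rate: rΔt = 0.07·0.5 = 0.035, so R = e^0.035 = 1.0356
Risk-neutral probability p = (e^0.035 − 0.7808)/(1.2808 − 0.7808) = 0.2549/0.5000 = 0.5097
Terminal stock prices: S_uu = 188.7, S_ud = 115, S_dd = 70.1
Terminal payoffs (K − S): max(-48.65, 0) = 0, max(25, 0) = 25, max(69.9, 0) = 69.9
Node u (S = 147.3): V_u = e^(−0.035)·[0.5097·0.0000 + 0.4903·25.0000] = 11.8365
Node d (S = 89.79): V_d = e^(−0.035)·[0.5097·25.0000 + 0.4903·69.8976] = 45.3973
Node 0 (S = 115): V_0 = e^(−0.035)·[0.5097·11.8365 + 0.4903·45.3973] = 27.3191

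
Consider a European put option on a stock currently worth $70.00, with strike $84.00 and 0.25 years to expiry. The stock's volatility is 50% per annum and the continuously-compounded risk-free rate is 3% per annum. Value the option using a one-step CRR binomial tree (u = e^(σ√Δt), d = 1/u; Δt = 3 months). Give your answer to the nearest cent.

CRR parameters: u = e^(σ√Δt) = e^(0.5·√0.25) = 1.2840, d = 1/u = 0.7788
Per-period rate: rΔt = 0.03·0.25 = 0.0075, so R = e^0.0075 = 1.0075
Risk-neutral probability p = (e^0.0075 − 0.7788)/(1.2840 − 0.7788) = 0.2287/0.5052 = 0.4527
Terminal stock prices: S_u = 89.88, S_d = 54.52
Terminal payoffs (K − S): max(-5.882, 0) = 0, max(29.48, 0) = 29.48
Node 0 (S = 70): V_0 = e^(−0.0075)·[0.4527·0.0000 + 0.5473·29.4839] = 16.0153

$16.02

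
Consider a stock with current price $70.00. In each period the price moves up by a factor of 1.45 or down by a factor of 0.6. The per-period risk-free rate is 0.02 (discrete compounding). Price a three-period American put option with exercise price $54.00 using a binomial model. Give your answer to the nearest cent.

$11.25

Risk-neutral probability p = (1 + 0.02 − 0.6)/(1.45 − 0.6) = 0.4200/0.8500 = 0.4941
Terminal stock prices: S_uuu = 213.4, S_uud = 88.31, S_udd = 36.54, S_ddd = 15.12
Terminal payoffs (K − S): max(-159.4, 0) = 0, max(-34.31, 0) = 0, max(17.46, 0) = 17.46, max(38.88, 0) = 38.88
Node uu (S = 147.2): continuation = 1/1.02·[0.4941·0.0000 + 0.5059·0.0000] = 0.0000; exercise value = 0.0000 ≤ continuation, so V_uu = 0.0000
Node ud (S = 60.9): continuation = 1/1.02·[0.4941·0.0000 + 0.5059·17.4600] = 8.6595; exercise value = 0.0000 ≤ continuation, so V_ud = 8.6595
Node dd (S = 25.2): continuation = 1/1.02·[0.4941·17.4600 + 0.5059·38.8800] = 27.7412; exercise value = 28.8000 > continuation, so V_dd = 28.8000 (exercise)
Node u (S = 101.5): continuation = 1/1.02·[0.4941·0.0000 + 0.5059·8.6595] = 4.2948; exercise value = 0.0000 ≤ continuation, so V_u = 4.2948
Node d (S = 42): continuation = 1/1.02·[0.4941·8.6595 + 0.5059·28.8000] = 18.4787; exercise value = 12.0000 ≤ continuation, so V_d = 18.4787
Node 0 (S = 70): continuation = 1/1.02·[0.4941·4.2948 + 0.5059·18.4787] = 11.2453; exercise value = 0.0000 ≤ continuation, so V_0 = 11.2453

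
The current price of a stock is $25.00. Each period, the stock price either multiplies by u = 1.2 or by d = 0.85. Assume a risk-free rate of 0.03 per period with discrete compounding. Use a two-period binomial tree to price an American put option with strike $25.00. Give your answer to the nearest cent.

$1.77

Risk-neutral probability p = (1 + 0.03 − 0.85)/(1.2 − 0.85) = 0.1800/0.3500 = 0.5143
Terminal stock prices: S_uu = 36, S_ud = 25.5, S_dd = 18.06
Terminal payoffs (K − S): max(-11, 0) = 0, max(-0.5, 0) = 0, max(6.938, 0) = 6.938
Node u (S = 30): continuation = 1/1.03·[0.5143·0.0000 + 0.4857·0.0000] = 0.0000; exercise value = 0.0000 ≤ continuation, so V_u = 0.0000
Node d (S = 21.25): continuation = 1/1.03·[0.5143·0.0000 + 0.4857·6.9375] = 3.2715; exercise value = 3.7500 > continuation, so V_d = 3.7500 (exercise)
Node 0 (S = 25): continuation = 1/1.03·[0.5143·0.0000 + 0.4857·3.7500] = 1.7684; exercise value = 0.0000 ≤ continuation, so V_0 = 1.7684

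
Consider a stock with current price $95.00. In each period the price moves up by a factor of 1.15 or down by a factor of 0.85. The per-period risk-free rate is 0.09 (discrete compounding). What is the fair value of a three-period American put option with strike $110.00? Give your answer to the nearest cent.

Risk-neutral probability p = (1 + 0.09 − 0.85)/(1.15 − 0.85) = 0.2400/0.3000 = 0.8000
Terminal stock prices: S_uuu = 144.5, S_uud = 106.8, S_udd = 78.93, S_ddd = 58.34
Terminal payoffs (K − S): max(-34.48, 0) = 0, max(3.208, 0) = 3.208, max(31.07, 0) = 31.07, max(51.66, 0) = 51.66
Node uu (S = 125.6): continuation = 1/1.09·[0.8000·0.0000 + 0.2000·3.2081] = 0.5886; exercise value = 0.0000 ≤ continuation, so V_uu = 0.5886
Node ud (S = 92.86): continuation = 1/1.09·[0.8000·3.2081 + 0.2000·31.0669] = 8.0549; exercise value = 17.1375 > continuation, so V_ud = 17.1375 (exercise)
Node dd (S = 68.64): continuation = 1/1.09·[0.8000·31.0669 + 0.2000·51.6581] = 32.2799; exercise value = 41.3625 > continuation, so V_dd = 41.3625 (exercise)
Node u (S = 109.2): continuation = 1/1.09·[0.8000·0.5886 + 0.2000·17.1375] = 3.5765; exercise value = 0.7500 ≤ continuation, so V_u = 3.5765
Node d (S = 80.75): continuation = 1/1.09·[0.8000·17.1375 + 0.2000·41.3625] = 20.1674; exercise value = 29.2500 > continuation, so V_d = 29.2500 (exercise)
Node 0 (S = 95): continuation = 1/1.09·[0.8000·3.5765 + 0.2000·29.2500] = 7.9919; exercise value = 15.0000 > continuation, so V_0 = 15.0000 (exercise)

$15.00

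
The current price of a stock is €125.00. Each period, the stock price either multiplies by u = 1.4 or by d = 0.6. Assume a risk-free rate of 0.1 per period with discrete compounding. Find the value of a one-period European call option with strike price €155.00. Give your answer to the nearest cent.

Risk-neutral probability p = (1 + 0.1 − 0.6)/(1.4 − 0.6) = 0.5000/0.8000 = 0.6250
Terminal stock prices: S_u = 175, S_d = 75
Terminal payoffs (S − K): max(20, 0) = 20, max(-80, 0) = 0
Node 0 (S = 125): V_0 = 1/1.1·[0.6250·20.0000 + 0.3750·0.0000] = 11.3636

€11.36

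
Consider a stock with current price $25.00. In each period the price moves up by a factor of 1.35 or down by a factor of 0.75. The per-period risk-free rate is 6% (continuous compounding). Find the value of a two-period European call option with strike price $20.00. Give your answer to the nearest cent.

Risk-neutral probability p = (e^0.06 − 0.75)/(1.35 − 0.75) = 0.3118/0.6000 = 0.5197
Terminal stock prices: S_uu = 45.56, S_ud = 25.31, S_dd = 14.06
Terminal payoffs (S − K): max(25.56, 0) = 25.56, max(5.312, 0) = 5.312, max(-5.938, 0) = 0
Node u (S = 33.75): V_u = e^(−0.06)·[0.5197·25.5625 + 0.4803·5.3125] = 14.9147
Node d (S = 18.75): V_d = e^(−0.06)·[0.5197·5.3125 + 0.4803·0.0000] = 2.6003
Node 0 (S = 25): V_0 = e^(−0.06)·[0.5197·14.9147 + 0.4803·2.6003] = 8.4763

$8.48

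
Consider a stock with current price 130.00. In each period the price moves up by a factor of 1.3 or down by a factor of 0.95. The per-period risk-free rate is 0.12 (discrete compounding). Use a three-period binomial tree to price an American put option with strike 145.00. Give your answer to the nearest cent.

15.00

Risk-neutral probability p = (1 + 0.12 − 0.95)/(1.3 − 0.95) = 0.1700/0.3500 = 0.4857
Terminal stock prices: S_uuu = 285.6, S_uud = 208.7, S_udd = 152.5, S_ddd = 111.5
Terminal payoffs (K − S): max(-140.6, 0) = 0, max(-63.72, 0) = 0, max(-7.523, 0) = 0, max(33.54, 0) = 33.54
Node uu (S = 219.7): continuation = 1/1.12·[0.4857·0.0000 + 0.5143·0.0000] = 0.0000; exercise value = 0.0000 ≤ continuation, so V_uu = 0.0000
Node ud (S = 160.5): continuation = 1/1.12·[0.4857·0.0000 + 0.5143·0.0000] = 0.0000; exercise value = 0.0000 ≤ continuation, so V_ud = 0.0000
Node dd (S = 117.3): continuation = 1/1.12·[0.4857·0.0000 + 0.5143·33.5413] = 15.4016; exercise value = 27.6750 > continuation, so V_dd = 27.6750 (exercise)
Node u (S = 169): continuation = 1/1.12·[0.4857·0.0000 + 0.5143·0.0000] = 0.0000; exercise value = 0.0000 ≤ continuation, so V_u = 0.0000
Node d (S = 123.5): continuation = 1/1.12·[0.4857·0.0000 + 0.5143·27.6750] = 12.7079; exercise value = 21.5000 > continuation, so V_d = 21.5000 (exercise)
Node 0 (S = 130): continuation = 1/1.12·[0.4857·0.0000 + 0.5143·21.5000] = 9.8724; exercise value = 15.0000 > continuation, so V_0 = 15.0000 (exercise)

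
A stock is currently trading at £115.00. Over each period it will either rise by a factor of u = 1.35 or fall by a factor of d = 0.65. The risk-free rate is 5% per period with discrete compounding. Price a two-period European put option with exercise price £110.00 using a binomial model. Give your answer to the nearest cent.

£14.27

Risk-neutral probability p = (1 + 0.05 − 0.65)/(1.35 − 0.65) = 0.4000/0.7000 = 0.5714
Terminal stock prices: S_uu = 209.6, S_ud = 100.9, S_dd = 48.59
Terminal payoffs (K − S): max(-99.59, 0) = 0, max(9.087, 0) = 9.087, max(61.41, 0) = 61.41
Node u (S = 155.2): V_u = 1/1.05·[0.5714·0.0000 + 0.4286·9.0875] = 3.7092
Node d (S = 74.75): V_d = 1/1.05·[0.5714·9.0875 + 0.4286·61.4125] = 30.0119
Node 0 (S = 115): V_0 = 1/1.05·[0.5714·3.7092 + 0.4286·30.0119] = 14.2684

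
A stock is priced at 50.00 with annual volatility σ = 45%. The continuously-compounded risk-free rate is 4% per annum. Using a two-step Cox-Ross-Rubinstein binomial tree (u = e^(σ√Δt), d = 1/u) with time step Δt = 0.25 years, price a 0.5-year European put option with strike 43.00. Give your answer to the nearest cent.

3.11

CRR parameters: u = e^(σ√Δt) = e^(0.45·√0.25) = 1.2523, d = 1/u = 0.7985
Per-period rate: rΔt = 0.04·0.25 = 0.01, so R = e^0.01 = 1.0101
Risk-neutral probability p = (e^0.01 − 0.7985)/(1.2523 − 0.7985) = 0.2115/0.4538 = 0.4661
Terminal stock prices: S_uu = 78.42, S_ud = 50, S_dd = 31.88
Terminal payoffs (K − S): max(-35.42, 0) = 0, max(-7, 0) = 0, max(11.12, 0) = 11.12
Node u (S = 62.62): V_u = e^(−0.01)·[0.4661·0.0000 + 0.5339·0.0000] = 0.0000
Node d (S = 39.93): V_d = e^(−0.01)·[0.4661·0.0000 + 0.5339·11.1186] = 5.8768
Node 0 (S = 50): V_0 = e^(−0.01)·[0.4661·0.0000 + 0.5339·5.8768] = 3.1062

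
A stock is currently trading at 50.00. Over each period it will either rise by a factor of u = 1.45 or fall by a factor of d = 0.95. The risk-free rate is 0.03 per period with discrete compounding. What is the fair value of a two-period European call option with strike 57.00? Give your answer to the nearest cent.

4.17

Risk-neutral probability p = (1 + 0.03 − 0.95)/(1.45 − 0.95) = 0.0800/0.5000 = 0.1600
Terminal stock prices: S_uu = 105.1, S_ud = 68.88, S_dd = 45.12
Terminal payoffs (S − K): max(48.12, 0) = 48.12, max(11.88, 0) = 11.88, max(-11.88, 0) = 0
Node u (S = 72.5): V_u = 1/1.03·[0.1600·48.1250 + 0.8400·11.8750] = 17.1602
Node d (S = 47.5): V_d = 1/1.03·[0.1600·11.8750 + 0.8400·0.0000] = 1.8447
Node 0 (S = 50): V_0 = 1/1.03·[0.1600·17.1602 + 0.8400·1.8447] = 4.1700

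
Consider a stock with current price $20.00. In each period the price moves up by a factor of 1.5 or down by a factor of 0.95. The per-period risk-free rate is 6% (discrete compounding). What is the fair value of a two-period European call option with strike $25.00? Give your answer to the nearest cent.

Risk-neutral probability p = (1 + 0.06 − 0.95)/(1.5 − 0.95) = 0.1100/0.5500 = 0.2000
Terminal stock prices: S_uu = 45, S_ud = 28.5, S_dd = 18.05
Terminal payoffs (S − K): max(20, 0) = 20, max(3.5, 0) = 3.5, max(-6.95, 0) = 0
Node u (S = 30): V_u = 1/1.06·[0.2000·20.0000 + 0.8000·3.5000] = 6.4151
Node d (S = 19): V_d = 1/1.06·[0.2000·3.5000 + 0.8000·0.0000] = 0.6604
Node 0 (S = 20): V_0 = 1/1.06·[0.2000·6.4151 + 0.8000·0.6604] = 1.7088

$1.71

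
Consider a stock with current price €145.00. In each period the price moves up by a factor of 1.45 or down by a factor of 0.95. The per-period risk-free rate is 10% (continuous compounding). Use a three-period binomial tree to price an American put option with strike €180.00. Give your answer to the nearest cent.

€35.00

Risk-neutral probability p = (e^0.1 − 0.95)/(1.45 − 0.95) = 0.1552/0.5000 = 0.3103
Terminal stock prices: S_uuu = 442.1, S_uud = 289.6, S_udd = 189.8, S_ddd = 124.3
Terminal payoffs (K − S): max(-262.1, 0) = 0, max(-109.6, 0) = 0, max(-9.751, 0) = 0, max(55.68, 0) = 55.68
Node uu (S = 304.9): continuation = e^(−0.1)·[0.3103·0.0000 + 0.6897·0.0000] = 0.0000; exercise value = 0.0000 ≤ continuation, so V_uu = 0.0000
Node ud (S = 199.7): continuation = e^(−0.1)·[0.3103·0.0000 + 0.6897·0.0000] = 0.0000; exercise value = 0.0000 ≤ continuation, so V_ud = 0.0000
Node dd (S = 130.9): continuation = e^(−0.1)·[0.3103·0.0000 + 0.6897·55.6806] = 34.7463; exercise value = 49.1375 > continuation, so V_dd = 49.1375 (exercise)
Node u (S = 210.2): continuation = e^(−0.1)·[0.3103·0.0000 + 0.6897·0.0000] = 0.0000; exercise value = 0.0000 ≤ continuation, so V_u = 0.0000
Node d (S = 137.8): continuation = e^(−0.1)·[0.3103·0.0000 + 0.6897·49.1375] = 30.6632; exercise value = 42.2500 > continuation, so V_d = 42.2500 (exercise)
Node 0 (S = 145): continuation = e^(−0.1)·[0.3103·0.0000 + 0.6897·42.2500] = 26.3652; exercise value = 35.0000 > continuation, so V_0 = 35.0000 (exercise)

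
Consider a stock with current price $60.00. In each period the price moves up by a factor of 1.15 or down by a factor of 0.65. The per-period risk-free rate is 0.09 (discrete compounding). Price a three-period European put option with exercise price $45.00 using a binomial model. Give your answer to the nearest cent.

$0.50

Risk-neutral probability p = (1 + 0.09 − 0.65)/(1.15 − 0.65) = 0.4400/0.5000 = 0.8800
Terminal stock prices: S_uuu = 91.25, S_uud = 51.58, S_udd = 29.15, S_ddd = 16.48
Terminal payoffs (K − S): max(-46.25, 0) = 0, max(-6.578, 0) = 0, max(15.85, 0) = 15.85, max(28.52, 0) = 28.52
Node uu (S = 79.35): V_uu = 1/1.09·[0.8800·0.0000 + 0.1200·0.0000] = 0.0000
Node ud (S = 44.85): V_ud = 1/1.09·[0.8800·0.0000 + 0.1200·15.8475] = 1.7447
Node dd (S = 25.35): V_dd = 1/1.09·[0.8800·15.8475 + 0.1200·28.5225] = 15.9344
Node u (S = 69): V_u = 1/1.09·[0.8800·0.0000 + 0.1200·1.7447] = 0.1921
Node d (S = 39): V_d = 1/1.09·[0.8800·1.7447 + 0.1200·15.9344] = 3.1628
Node 0 (S = 60): V_0 = 1/1.09·[0.8800·0.1921 + 0.1200·3.1628] = 0.5033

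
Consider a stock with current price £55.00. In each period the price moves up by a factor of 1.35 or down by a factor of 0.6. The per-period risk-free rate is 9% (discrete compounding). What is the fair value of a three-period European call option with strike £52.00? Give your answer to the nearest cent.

Risk-neutral probability p = (1 + 0.09 − 0.6)/(1.35 − 0.6) = 0.4900/0.7500 = 0.6533
Terminal stock prices: S_uuu = 135.3, S_uud = 60.14, S_udd = 26.73, S_ddd = 11.88
Terminal payoffs (S − K): max(83.32, 0) = 83.32, max(8.143, 0) = 8.143, max(-25.27, 0) = 0, max(-40.12, 0) = 0
Node uu (S = 100.2): V_uu = 1/1.09·[0.6533·83.3206 + 0.3467·8.1425] = 52.5311
Node ud (S = 44.55): V_ud = 1/1.09·[0.6533·8.1425 + 0.3467·0.0000] = 4.8805
Node dd (S = 19.8): V_dd = 1/1.09·[0.6533·0.0000 + 0.3467·0.0000] = 0.0000
Node u (S = 74.25): V_u = 1/1.09·[0.6533·52.5311 + 0.3467·4.8805] = 33.0387
Node d (S = 33): V_d = 1/1.09·[0.6533·4.8805 + 0.3467·0.0000] = 2.9253
Node 0 (S = 55): V_0 = 1/1.09·[0.6533·33.0387 + 0.3467·2.9253] = 20.7334

£20.73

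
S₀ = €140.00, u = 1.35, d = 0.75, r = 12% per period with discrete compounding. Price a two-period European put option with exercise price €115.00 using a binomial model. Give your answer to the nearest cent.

€4.25

Risk-neutral probability p = (1 + 0.12 − 0.75)/(1.35 − 0.75) = 0.3700/0.6000 = 0.6167
Terminal stock prices: S_uu = 255.2, S_ud = 141.8, S_dd = 78.75
Terminal payoffs (K − S): max(-140.2, 0) = 0, max(-26.75, 0) = 0, max(36.25, 0) = 36.25
Node u (S = 189): V_u = 1/1.12·[0.6167·0.0000 + 0.3833·0.0000] = 0.0000
Node d (S = 105): V_d = 1/1.12·[0.6167·0.0000 + 0.3833·36.2500] = 12.4070
Node 0 (S = 140): V_0 = 1/1.12·[0.6167·0.0000 + 0.3833·12.4070] = 4.2464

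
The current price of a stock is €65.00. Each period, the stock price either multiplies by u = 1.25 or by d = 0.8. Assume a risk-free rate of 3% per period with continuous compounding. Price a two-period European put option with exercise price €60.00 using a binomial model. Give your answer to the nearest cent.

€4.12

Risk-neutral probability p = (e^0.03 − 0.8)/(1.25 − 0.8) = 0.2305/0.4500 = 0.5121
Terminal stock prices: S_uu = 101.6, S_ud = 65, S_dd = 41.6
Terminal payoffs (K − S): max(-41.56, 0) = 0, max(-5, 0) = 0, max(18.4, 0) = 18.4
Node u (S = 81.25): V_u = e^(−0.03)·[0.5121·0.0000 + 0.4879·0.0000] = 0.0000
Node d (S = 52): V_d = e^(−0.03)·[0.5121·0.0000 + 0.4879·18.4000] = 8.7117
Node 0 (S = 65): V_0 = e^(−0.03)·[0.5121·0.0000 + 0.4879·8.7117] = 4.1246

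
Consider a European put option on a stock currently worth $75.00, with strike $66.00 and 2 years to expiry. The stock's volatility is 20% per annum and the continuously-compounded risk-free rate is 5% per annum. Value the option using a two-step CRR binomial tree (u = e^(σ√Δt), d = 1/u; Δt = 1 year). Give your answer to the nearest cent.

$2.54

CRR parameters: u = e^(σ√Δt) = e^(0.2·√1) = 1.2214, d = 1/u = 0.8187
Per-period rate: rΔt = 0.05·1 = 0.05, so R = e^0.05 = 1.0513
Risk-neutral probability p = (e^0.05 − 0.8187)/(1.2214 − 0.8187) = 0.2325/0.4027 = 0.5775
Terminal stock prices: S_uu = 111.9, S_ud = 75, S_dd = 50.27
Terminal payoffs (K − S): max(-45.89, 0) = 0, max(-9, 0) = 0, max(15.73, 0) = 15.73
Node u (S = 91.61): V_u = e^(−0.05)·[0.5775·0.0000 + 0.4225·0.0000] = 0.0000
Node d (S = 61.4): V_d = e^(−0.05)·[0.5775·0.0000 + 0.4225·15.7260] = 6.3203
Node 0 (S = 75): V_0 = e^(−0.05)·[0.5775·0.0000 + 0.4225·6.3203] = 2.5401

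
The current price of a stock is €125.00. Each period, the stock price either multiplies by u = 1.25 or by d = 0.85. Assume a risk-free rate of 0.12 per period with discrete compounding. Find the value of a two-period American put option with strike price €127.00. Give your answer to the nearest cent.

Risk-neutral probability p = (1 + 0.12 − 0.85)/(1.25 − 0.85) = 0.2700/0.4000 = 0.6750
Terminal stock prices: S_uu = 195.3, S_ud = 132.8, S_dd = 90.31
Terminal payoffs (K − S): max(-68.31, 0) = 0, max(-5.812, 0) = 0, max(36.69, 0) = 36.69
Node u (S = 156.2): continuation = 1/1.12·[0.6750·0.0000 + 0.3250·0.0000] = 0.0000; exercise value = 0.0000 ≤ continuation, so V_u = 0.0000
Node d (S = 106.2): continuation = 1/1.12·[0.6750·0.0000 + 0.3250·36.6875] = 10.6459; exercise value = 20.7500 > continuation, so V_d = 20.7500 (exercise)
Node 0 (S = 125): continuation = 1/1.12·[0.6750·0.0000 + 0.3250·20.7500] = 6.0212; exercise value = 2.0000 ≤ continuation, so V_0 = 6.0212

€6.02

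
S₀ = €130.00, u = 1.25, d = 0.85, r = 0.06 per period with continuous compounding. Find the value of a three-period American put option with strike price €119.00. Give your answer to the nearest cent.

Risk-neutral probability p = (e^0.06 − 0.85)/(1.25 − 0.85) = 0.2118/0.4000 = 0.5296
Terminal stock prices: S_uuu = 253.9, S_uud = 172.7, S_udd = 117.4, S_ddd = 79.84
Terminal payoffs (K − S): max(-134.9, 0) = 0, max(-53.66, 0) = 0, max(1.594, 0) = 1.594, max(39.16, 0) = 39.16
Node uu (S = 203.1): continuation = e^(−0.06)·[0.5296·0.0000 + 0.4704·0.0000] = 0.0000; exercise value = 0.0000 ≤ continuation, so V_uu = 0.0000
Node ud (S = 138.1): continuation = e^(−0.06)·[0.5296·0.0000 + 0.4704·1.5938] = 0.7061; exercise value = 0.0000 ≤ continuation, so V_ud = 0.7061
Node dd (S = 93.92): continuation = e^(−0.06)·[0.5296·1.5938 + 0.4704·39.1638] = 18.1450; exercise value = 25.0750 > continuation, so V_dd = 25.0750 (exercise)
Node u (S = 162.5): continuation = e^(−0.06)·[0.5296·0.0000 + 0.4704·0.7061] = 0.3128; exercise value = 0.0000 ≤ continuation, so V_u = 0.3128
Node d (S = 110.5): continuation = e^(−0.06)·[0.5296·0.7061 + 0.4704·25.0750] = 11.4607; exercise value = 8.5000 ≤ continuation, so V_d = 11.4607
Node 0 (S = 130): continuation = e^(−0.06)·[0.5296·0.3128 + 0.4704·11.4607] = 5.2333; exercise value = 0.0000 ≤ continuation, so V_0 = 5.2333

€5.23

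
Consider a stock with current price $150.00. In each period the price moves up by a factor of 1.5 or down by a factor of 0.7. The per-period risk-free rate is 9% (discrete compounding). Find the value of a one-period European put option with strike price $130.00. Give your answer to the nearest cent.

Risk-neutral probability p = (1 + 0.09 − 0.7)/(1.5 − 0.7) = 0.3900/0.8000 = 0.4875
Terminal stock prices: S_u = 225, S_d = 105
Terminal payoffs (K − S): max(-95, 0) = 0, max(25, 0) = 25
Node 0 (S = 150): V_0 = 1/1.09·[0.4875·0.0000 + 0.5125·25.0000] = 11.7546

$11.75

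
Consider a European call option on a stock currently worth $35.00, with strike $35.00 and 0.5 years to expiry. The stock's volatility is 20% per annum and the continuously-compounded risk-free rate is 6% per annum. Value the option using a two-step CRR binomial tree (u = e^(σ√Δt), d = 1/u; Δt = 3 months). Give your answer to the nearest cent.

$2.28

CRR parameters: u = e^(σ√Δt) = e^(0.2·√0.25) = 1.1052, d = 1/u = 0.9048
Per-period rate: rΔt = 0.06·0.25 = 0.015, so R = e^0.015 = 1.0151
Risk-neutral probability p = (e^0.015 − 0.9048)/(1.1052 − 0.9048) = 0.1103/0.2003 = 0.5505
Terminal stock prices: S_uu = 42.75, S_ud = 35, S_dd = 28.66
Terminal payoffs (S − K): max(7.749, 0) = 7.749, max(0, 0) = 0, max(-6.344, 0) = 0
Node u (S = 38.68): V_u = e^(−0.015)·[0.5505·7.7491 + 0.4495·0.0000] = 4.2021
Node d (S = 31.67): V_d = e^(−0.015)·[0.5505·0.0000 + 0.4495·0.0000] = 0.0000
Node 0 (S = 35): V_0 = e^(−0.015)·[0.5505·4.2021 + 0.4495·0.0000] = 2.2786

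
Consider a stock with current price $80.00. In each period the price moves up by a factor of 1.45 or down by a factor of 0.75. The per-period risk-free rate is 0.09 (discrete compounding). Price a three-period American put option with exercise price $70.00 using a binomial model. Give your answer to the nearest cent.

$6.51

Risk-neutral probability p = (1 + 0.09 − 0.75)/(1.45 − 0.75) = 0.3400/0.7000 = 0.4857
Terminal stock prices: S_uuu = 243.9, S_uud = 126.1, S_udd = 65.25, S_ddd = 33.75
Terminal payoffs (K − S): max(-173.9, 0) = 0, max(-56.15, 0) = 0, max(4.75, 0) = 4.75, max(36.25, 0) = 36.25
Node uu (S = 168.2): continuation = 1/1.09·[0.4857·0.0000 + 0.5143·0.0000] = 0.0000; exercise value = 0.0000 ≤ continuation, so V_uu = 0.0000
Node ud (S = 87): continuation = 1/1.09·[0.4857·0.0000 + 0.5143·4.7500] = 2.2412; exercise value = 0.0000 ≤ continuation, so V_ud = 2.2412
Node dd (S = 45): continuation = 1/1.09·[0.4857·4.7500 + 0.5143·36.2500] = 19.2202; exercise value = 25.0000 > continuation, so V_dd = 25.0000 (exercise)
Node u (S = 116): continuation = 1/1.09·[0.4857·0.0000 + 0.5143·2.2412] = 1.0574; exercise value = 0.0000 ≤ continuation, so V_u = 1.0574
Node d (S = 60): continuation = 1/1.09·[0.4857·2.2412 + 0.5143·25.0000] = 12.7942; exercise value = 10.0000 ≤ continuation, so V_d = 12.7942
Node 0 (S = 80): continuation = 1/1.09·[0.4857·1.0574 + 0.5143·12.7942] = 6.5078; exercise value = 0.0000 ≤ continuation, so V_0 = 6.5078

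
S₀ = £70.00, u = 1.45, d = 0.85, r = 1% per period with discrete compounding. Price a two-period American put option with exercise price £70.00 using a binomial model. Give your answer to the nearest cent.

£10.24

Risk-neutral probability p = (1 + 0.01 − 0.85)/(1.45 − 0.85) = 0.1600/0.6000 = 0.2667
Terminal stock prices: S_uu = 147.2, S_ud = 86.27, S_dd = 50.57
Terminal payoffs (K − S): max(-77.18, 0) = 0, max(-16.27, 0) = 0, max(19.43, 0) = 19.43
Node u (S = 101.5): continuation = 1/1.01·[0.2667·0.0000 + 0.7333·0.0000] = 0.0000; exercise value = 0.0000 ≤ continuation, so V_u = 0.0000
Node d (S = 59.5): continuation = 1/1.01·[0.2667·0.0000 + 0.7333·19.4250] = 14.1040; exercise value = 10.5000 ≤ continuation, so V_d = 14.1040
Node 0 (S = 70): continuation = 1/1.01·[0.2667·0.0000 + 0.7333·14.1040] = 10.2405; exercise value = 0.0000 ≤ continuation, so V_0 = 10.2405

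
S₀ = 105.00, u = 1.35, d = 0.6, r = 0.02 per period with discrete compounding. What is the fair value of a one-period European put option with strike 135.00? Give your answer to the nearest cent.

31.06

Risk-neutral probability p = (1 + 0.02 − 0.6)/(1.35 − 0.6) = 0.4200/0.7500 = 0.5600
Terminal stock prices: S_u = 141.8, S_d = 63
Terminal payoffs (K − S): max(-6.75, 0) = 0, max(72, 0) = 72
Node 0 (S = 105): V_0 = 1/1.02·[0.5600·0.0000 + 0.4400·72.0000] = 31.0588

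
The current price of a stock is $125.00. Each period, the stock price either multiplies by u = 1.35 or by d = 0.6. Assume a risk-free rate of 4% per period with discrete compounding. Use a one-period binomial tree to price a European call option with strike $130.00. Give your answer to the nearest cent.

$21.86

Risk-neutral probability p = (1 + 0.04 − 0.6)/(1.35 − 0.6) = 0.4400/0.7500 = 0.5867
Terminal stock prices: S_u = 168.8, S_d = 75
Terminal payoffs (S − K): max(38.75, 0) = 38.75, max(-55, 0) = 0
Node 0 (S = 125): V_0 = 1/1.04·[0.5867·38.7500 + 0.4133·0.0000] = 21.8590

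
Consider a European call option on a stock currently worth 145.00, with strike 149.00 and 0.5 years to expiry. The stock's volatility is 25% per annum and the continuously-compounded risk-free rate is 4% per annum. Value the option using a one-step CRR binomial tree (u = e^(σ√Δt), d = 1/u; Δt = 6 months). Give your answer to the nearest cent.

CRR parameters: u = e^(σ√Δt) = e^(0.25·√0.5) = 1.1934, d = 1/u = 0.8380
Per-period rate: rΔt = 0.04·0.5 = 0.02, so R = e^0.02 = 1.0202
Risk-neutral probability p = (e^0.02 − 0.8380)/(1.1934 − 0.8380) = 0.1822/0.3554 = 0.5128
Terminal stock prices: S_u = 173, S_d = 121.5
Terminal payoffs (S − K): max(24.04, 0) = 24.04, max(-27.49, 0) = 0
Node 0 (S = 145): V_0 = e^(−0.02)·[0.5128·24.0379 + 0.4872·0.0000] = 12.0816

12.08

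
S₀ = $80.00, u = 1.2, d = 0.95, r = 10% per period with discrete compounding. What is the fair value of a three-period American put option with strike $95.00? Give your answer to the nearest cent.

$15.00

Risk-neutral probability p = (1 + 0.1 − 0.95)/(1.2 − 0.95) = 0.1500/0.2500 = 0.6000
Terminal stock prices: S_uuu = 138.2, S_uud = 109.4, S_udd = 86.64, S_ddd = 68.59
Terminal payoffs (K − S): max(-43.24, 0) = 0, max(-14.44, 0) = 0, max(8.36, 0) = 8.36, max(26.41, 0) = 26.41
Node uu (S = 115.2): continuation = 1/1.1·[0.6000·0.0000 + 0.4000·0.0000] = 0.0000; exercise value = 0.0000 ≤ continuation, so V_uu = 0.0000
Node ud (S = 91.2): continuation = 1/1.1·[0.6000·0.0000 + 0.4000·8.3600] = 3.0400; exercise value = 3.8000 > continuation, so V_ud = 3.8000 (exercise)
Node dd (S = 72.2): continuation = 1/1.1·[0.6000·8.3600 + 0.4000·26.4100] = 14.1636; exercise value = 22.8000 > continuation, so V_dd = 22.8000 (exercise)
Node u (S = 96): continuation = 1/1.1·[0.6000·0.0000 + 0.4000·3.8000] = 1.3818; exercise value = 0.0000 ≤ continuation, so V_u = 1.3818
Node d (S = 76): continuation = 1/1.1·[0.6000·3.8000 + 0.4000·22.8000] = 10.3636; exercise value = 19.0000 > continuation, so V_d = 19.0000 (exercise)
Node 0 (S = 80): continuation = 1/1.1·[0.6000·1.3818 + 0.4000·19.0000] = 7.6628; exercise value = 15.0000 > continuation, so V_0 = 15.0000 (exercise)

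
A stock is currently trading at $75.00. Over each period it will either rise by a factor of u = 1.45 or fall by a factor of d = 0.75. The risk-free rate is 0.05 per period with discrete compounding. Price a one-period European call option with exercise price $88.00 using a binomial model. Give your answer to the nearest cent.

$8.47

Risk-neutral probability p = (1 + 0.05 − 0.75)/(1.45 − 0.75) = 0.3000/0.7000 = 0.4286
Terminal stock prices: S_u = 108.8, S_d = 56.25
Terminal payoffs (S − K): max(20.75, 0) = 20.75, max(-31.75, 0) = 0
Node 0 (S = 75): V_0 = 1/1.05·[0.4286·20.7500 + 0.5714·0.0000] = 8.4694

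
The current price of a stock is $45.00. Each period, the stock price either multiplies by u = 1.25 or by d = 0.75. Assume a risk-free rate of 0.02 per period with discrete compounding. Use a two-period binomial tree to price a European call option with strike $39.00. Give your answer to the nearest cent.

Risk-neutral probability p = (1 + 0.02 − 0.75)/(1.25 − 0.75) = 0.2700/0.5000 = 0.5400
Terminal stock prices: S_uu = 70.31, S_ud = 42.19, S_dd = 25.31
Terminal payoffs (S − K): max(31.31, 0) = 31.31, max(3.188, 0) = 3.188, max(-13.69, 0) = 0
Node u (S = 56.25): V_u = 1/1.02·[0.5400·31.3125 + 0.4600·3.1875] = 18.0147
Node d (S = 33.75): V_d = 1/1.02·[0.5400·3.1875 + 0.4600·0.0000] = 1.6875
Node 0 (S = 45): V_0 = 1/1.02·[0.5400·18.0147 + 0.4600·1.6875] = 10.2982

$10.30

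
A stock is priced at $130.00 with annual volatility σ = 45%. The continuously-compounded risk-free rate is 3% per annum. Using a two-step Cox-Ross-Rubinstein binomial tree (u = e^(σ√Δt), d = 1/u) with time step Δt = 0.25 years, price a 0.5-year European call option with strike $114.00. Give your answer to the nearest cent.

CRR parameters: u = e^(σ√Δt) = e^(0.45·√0.25) = 1.2523, d = 1/u = 0.7985
Per-period rate: rΔt = 0.03·0.25 = 0.0075, so R = e^0.0075 = 1.0075
Risk-neutral probability p = (e^0.0075 − 0.7985)/(1.2523 − 0.7985) = 0.2090/0.4538 = 0.4606
Terminal stock prices: S_uu = 203.9, S_ud = 130, S_dd = 82.89
Terminal payoffs (S − K): max(89.88, 0) = 89.88, max(16, 0) = 16, max(-31.11, 0) = 0
Node u (S = 162.8): V_u = e^(−0.0075)·[0.4606·89.8806 + 0.5394·16.0000] = 49.6538
Node d (S = 103.8): V_d = e^(−0.0075)·[0.4606·16.0000 + 0.5394·0.0000] = 7.3141
Node 0 (S = 130): V_0 = e^(−0.0075)·[0.4606·49.6538 + 0.5394·7.3141] = 26.6144

$26.61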